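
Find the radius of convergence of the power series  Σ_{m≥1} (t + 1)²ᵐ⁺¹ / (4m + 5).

By the ratio test, |a_{m+1}/a_m| = (4m + 5)/(4(m+1) + 5) → 1.
Successive powers of (t + 1) differ by 2, so the series converges when |t + 1|² · 1 < 1, i.e. |t + 1| < √(1) = 1. So R = 1.

R = 1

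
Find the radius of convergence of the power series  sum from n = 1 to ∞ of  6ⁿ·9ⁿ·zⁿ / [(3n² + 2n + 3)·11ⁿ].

R = 11/54

Apply the ratio test: |a_{n+1}| / |a_n| = [(3n² + 2n + 3)/(3(n+1)² + 2(n+1) + 3)] · 6·9/11, which tends to 54/11 as n → ∞.
Hence the series converges for |z| < 1/(54/11) = 11/54, so the radius of convergence is 11/54.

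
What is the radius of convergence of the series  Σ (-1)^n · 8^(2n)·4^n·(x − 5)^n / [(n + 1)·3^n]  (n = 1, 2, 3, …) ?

Apply the ratio test: |a_{n+1}| / |a_n| = [(n + 1)/((n+1) + 1)] · 64·4/3, which tends to 256/3 as n → ∞.
Thus R = 1/(256/3) = 3/256.

R = 3/256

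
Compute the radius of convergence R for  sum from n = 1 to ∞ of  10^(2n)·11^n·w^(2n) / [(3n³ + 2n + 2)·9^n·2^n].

R = 3√22/110

The ratio of consecutive coefficients is [(3n³ + 2n + 2)/(3(n+1)³ + 2(n+1) + 2)] · 100·11/(9·2) → 550/9.
Writing y = w², the series in y has radius 9/550, so |w| < √(9/550) and R = 3√22/110.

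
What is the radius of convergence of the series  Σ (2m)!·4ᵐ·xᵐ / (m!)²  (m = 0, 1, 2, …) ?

R = 1/16

By the ratio test, |a_{m+1}/a_m| = (2m+1)·(2m+2)/(m+1)² · 4 → 16.
The series converges when 16 · |x| < 1, giving R = 1/16.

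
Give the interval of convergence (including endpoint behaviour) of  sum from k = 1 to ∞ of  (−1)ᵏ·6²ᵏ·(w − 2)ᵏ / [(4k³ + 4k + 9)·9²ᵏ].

[-1/4, 17/4]

Apply the ratio test: |a_{k+1}| / |a_k| = [(4k³ + 4k + 9)/(4(k+1)³ + 4(k+1) + 9)] · 36/81, which tends to 4/9 as k → ∞.
Thus R = 1/(4/9) = 9/4.
When w = 17/4, the series is dominated by a constant times Σ 1/k³, which converges (p = 3 > 1).
Endpoint w = -1/4: the series is dominated by a constant times Σ 1/k³, which converges (p = 3 > 1).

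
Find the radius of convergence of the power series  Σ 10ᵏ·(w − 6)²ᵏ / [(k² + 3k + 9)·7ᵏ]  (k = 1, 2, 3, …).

R = √70/10

The ratio of consecutive coefficients is [(k² + 3k + 9)/((k+1)² + 3(k+1) + 9)] · 10/7 → 10/7.
Since the exponent of (w − 6) increases by 2 each term, convergence requires |w − 6|² < 7/10, hence R = √70/10.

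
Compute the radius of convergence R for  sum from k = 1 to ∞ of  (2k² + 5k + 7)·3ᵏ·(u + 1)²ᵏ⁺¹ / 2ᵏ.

Ratio test: |a_{k+1}/a_k| = [(2(k+1)² + 5(k+1) + 7)/(2k² + 5k + 7)] · 3/2 → 3/2 as k → ∞.
Since the exponent of (u + 1) increases by 2 each term, convergence requires |u + 1|² < 2/3, hence R = √6/3.

R = √6/3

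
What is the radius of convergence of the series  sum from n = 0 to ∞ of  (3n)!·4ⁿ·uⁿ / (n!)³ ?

R = 1/108

Ratio test: |a_{n+1}/a_n| = (3n+1)·(3n+2)·(3n+3)/(n+1)³ · 4 → 108 as n → ∞.
Convergence for |u| · 108 < 1, i.e. |u| < 1/108. So R = 1/108.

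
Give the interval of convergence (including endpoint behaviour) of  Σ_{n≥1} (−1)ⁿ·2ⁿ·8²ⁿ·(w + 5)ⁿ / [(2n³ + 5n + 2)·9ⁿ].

[-649/128, -631/128]

By the ratio test, |a_{n+1}/a_n| = [(2n³ + 5n + 2)/(2(n+1)³ + 5(n+1) + 2)] · 2·64/9 → 128/9.
Thus R = 1/(128/9) = 9/128.
When w = -631/128, the series is dominated by a constant times Σ 1/n³, which converges (p = 3 > 1).
At w = -649/128: absolute convergence follows by limit comparison with Σ 1/n³.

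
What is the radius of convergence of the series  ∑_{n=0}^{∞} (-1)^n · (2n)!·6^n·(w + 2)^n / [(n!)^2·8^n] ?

R = 1/3

Apply the ratio test: |a_{n+1}| / |a_n| = (2n+1)·(2n+2)/(n+1)² · 6/8, which tends to 3 as n → ∞.
Convergence for |w + 2| · 3 < 1, i.e. |w + 2| < 1/3. So R = 1/3.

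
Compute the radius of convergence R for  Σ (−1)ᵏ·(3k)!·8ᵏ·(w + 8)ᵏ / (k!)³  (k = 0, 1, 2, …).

R = 1/216

The ratio of consecutive coefficients is (3k+1)·(3k+2)·(3k+3)/(k+1)³ · 8 → 216.
Convergence for |w + 8| · 216 < 1, i.e. |w + 8| < 1/216. So R = 1/216.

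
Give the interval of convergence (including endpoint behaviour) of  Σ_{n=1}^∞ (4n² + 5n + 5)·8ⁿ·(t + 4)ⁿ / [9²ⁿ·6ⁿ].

(-259/4, 227/4)

The ratio of consecutive coefficients is [(4(n+1)² + 5(n+1) + 5)/(4n² + 5n + 5)] · 8/(81·6) → 4/243.
Thus R = 1/(4/243) = 243/4.
Endpoint t = 227/4: the n-th term does not approach 0; divergence by the term test.
Endpoint t = -259/4: the terms do not tend to 0, so the series diverges.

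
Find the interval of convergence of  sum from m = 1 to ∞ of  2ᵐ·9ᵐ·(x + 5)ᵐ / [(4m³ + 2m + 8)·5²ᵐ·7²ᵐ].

[-1315/18, 1135/18]

The ratio of consecutive coefficients is [(4m³ + 2m + 8)/(4(m+1)³ + 2(m+1) + 8)] · 2·9/(25·49) → 18/1225.
The series converges when 18/1225 · |x + 5| < 1, giving R = 1225/18.
Endpoint x = 1135/18: the terms are on the order of 1/m³, so the series converges absolutely by comparison with the p-series (p = 3 > 1).
When x = -1315/18, the terms are on the order of 1/m³, so the series converges absolutely by comparison with the p-series (p = 3 > 1).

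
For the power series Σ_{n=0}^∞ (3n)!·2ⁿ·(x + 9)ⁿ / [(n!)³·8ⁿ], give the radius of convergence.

R = 4/27

Apply the ratio test: |a_{n+1}| / |a_n| = (3n+1)·(3n+2)·(3n+3)/(n+1)³ · 2/8, which tends to 27/4 as n → ∞.
The series converges when 27/4 · |x + 9| < 1, giving R = 4/27.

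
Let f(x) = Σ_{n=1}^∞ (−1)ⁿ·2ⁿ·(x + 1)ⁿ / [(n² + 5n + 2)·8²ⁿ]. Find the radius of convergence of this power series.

The ratio of consecutive coefficients is [(n² + 5n + 2)/((n+1)² + 5(n+1) + 2)] · 2/64 → 1/32.
Convergence for |x + 1| · 1/32 < 1, i.e. |x + 1| < 32. So R = 32.

R = 32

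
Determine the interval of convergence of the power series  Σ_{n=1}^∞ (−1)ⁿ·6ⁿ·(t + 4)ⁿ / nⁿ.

By the Cauchy root test, |a_n|^(1/n) = 6/n → 0.
Since the n-th root of |a_n| tends to 0, the series converges for all real t; R = ∞.

(−∞, ∞)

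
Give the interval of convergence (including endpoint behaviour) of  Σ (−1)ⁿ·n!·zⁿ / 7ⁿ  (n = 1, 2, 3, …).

{0}

Ratio test: |a_{n+1}/a_n| = (n+1) · 1/7 → ∞ as n → ∞.
The terms grow without bound for any z ≠ 0, so R = 0 (convergence only at z = 0).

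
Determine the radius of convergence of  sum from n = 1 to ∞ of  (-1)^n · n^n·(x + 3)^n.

R = 0

Applying the root test, |a_n|^(1/n) = n → ∞.
The root grows without bound, so R = 0 (convergence only at x = -3).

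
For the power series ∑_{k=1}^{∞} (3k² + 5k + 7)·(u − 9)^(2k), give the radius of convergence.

R = 1

Apply the ratio test: |a_{k+1}| / |a_k| = (3(k+1)² + 5(k+1) + 7)/(3k² + 5k + 7), which tends to 1 as k → ∞.
Successive powers of (u − 9) differ by 2, so the series converges when |u − 9|² · 1 < 1, i.e. |u − 9| < √(1) = 1. So R = 1.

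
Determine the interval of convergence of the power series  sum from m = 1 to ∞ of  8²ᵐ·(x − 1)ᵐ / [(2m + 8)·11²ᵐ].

The ratio of consecutive coefficients is [(2m + 8)/(2(m+1) + 8)] · 64/121 → 64/121.
Convergence for |x − 1| · 64/121 < 1, i.e. |x − 1| < 121/64. So R = 121/64.
Endpoint x = 185/64: the terms are asymptotic to a nonzero constant times 1/m, so the series diverges by limit comparison with Σ 1/m.
Endpoint x = -57/64: convergence follows from the alternating series test (terms decrease monotonically to 0).

[-57/64, 185/64)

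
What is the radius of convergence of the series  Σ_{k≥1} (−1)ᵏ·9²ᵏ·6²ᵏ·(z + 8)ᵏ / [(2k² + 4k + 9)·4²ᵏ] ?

R = 4/729

By the ratio test, |a_{k+1}/a_k| = [(2k² + 4k + 9)/(2(k+1)² + 4(k+1) + 9)] · 81·36/16 → 729/4.
Thus R = 1/(729/4) = 4/729.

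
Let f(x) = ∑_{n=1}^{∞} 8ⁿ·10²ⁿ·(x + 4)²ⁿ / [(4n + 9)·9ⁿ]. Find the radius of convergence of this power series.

Ratio test: |a_{n+1}/a_n| = [(4n + 9)/(4(n+1) + 9)] · 8·100/9 → 800/9 as n → ∞.
Successive powers of (x + 4) differ by 2, so the series converges when |x + 4|² · 800/9 < 1, i.e. |x + 4| < √(9/800). So R = 3√2/40.

R = 3√2/40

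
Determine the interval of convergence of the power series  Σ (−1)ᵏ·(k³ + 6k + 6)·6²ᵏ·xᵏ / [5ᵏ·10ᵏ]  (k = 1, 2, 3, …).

Ratio test: |a_{k+1}/a_k| = [((k+1)³ + 6(k+1) + 6)/(k³ + 6k + 6)] · 36/(5·10) → 18/25 as k → ∞.
The series converges when 18/25 · |x| < 1, giving R = 25/18.
Endpoint x = 25/18: the k-th term does not approach 0; divergence by the term test.
Check x = -25/18: the terms have absolute value of order k³, which does not tend to 0, so the series diverges by the divergence test.

(-25/18, 25/18)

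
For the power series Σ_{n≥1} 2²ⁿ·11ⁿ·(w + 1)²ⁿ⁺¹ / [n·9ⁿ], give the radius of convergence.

R = 3√11/22

Apply the ratio test: |a_{n+1}| / |a_n| = [n/(n+1)] · 4·11/9, which tends to 44/9 as n → ∞.
Successive powers of (w + 1) differ by 2, so the series converges when |w + 1|² · 44/9 < 1, i.e. |w + 1| < √(9/44). So R = 3√11/22.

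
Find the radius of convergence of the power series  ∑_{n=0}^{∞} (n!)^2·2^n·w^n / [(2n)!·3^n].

R = 6

The ratio of consecutive coefficients is (n+1)²/[(2n+1)·(2n+2)] · 2/3 → 1/6.
The series converges when 1/6 · |w| < 1, giving R = 6.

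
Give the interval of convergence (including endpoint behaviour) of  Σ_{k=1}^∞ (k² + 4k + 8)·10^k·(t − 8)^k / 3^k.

(77/10, 83/10)

By the ratio test, |a_{k+1}/a_k| = [((k+1)² + 4(k+1) + 8)/(k² + 4k + 8)] · 10/3 → 10/3.
Convergence for |t − 8| · 10/3 < 1, i.e. |t − 8| < 3/10. So R = 3/10.
At t = 83/10: the terms do not tend to 0, so the series diverges.
At t = 77/10: the terms do not tend to 0, so the series diverges.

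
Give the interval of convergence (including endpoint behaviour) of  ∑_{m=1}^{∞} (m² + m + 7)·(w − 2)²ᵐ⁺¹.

Apply the ratio test: |a_{m+1}| / |a_m| = ((m+1)² + (m+1) + 7)/(m² + m + 7), which tends to 1 as m → ∞.
Since the exponent of (w − 2) increases by 2 each term, convergence requires |w − 2|² < 1, hence R = 1.
Check w = 3: the terms have absolute value of order m², which does not tend to 0, so the series diverges by the divergence test.
When w = 1, the terms have absolute value of order m², which does not tend to 0, so the series diverges by the divergence test.

(1, 3)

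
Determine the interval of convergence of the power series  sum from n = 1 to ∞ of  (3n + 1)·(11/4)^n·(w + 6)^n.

(-70/11, -62/11)

The ratio of consecutive coefficients is [(3(n+1) + 1)/(3n + 1)] · 11/4 → 11/4.
Thus R = 1/(11/4) = 4/11.
At w = -62/11: the terms do not tend to 0, so the series diverges.
Endpoint w = -70/11: the terms have absolute value of order n, which does not tend to 0, so the series diverges by the divergence test.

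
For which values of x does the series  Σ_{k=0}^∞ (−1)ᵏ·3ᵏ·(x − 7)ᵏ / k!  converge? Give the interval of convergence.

(−∞, ∞)

Apply the ratio test: |a_{k+1}| / |a_k| = 3 · 1/(k+1), which tends to 0 as k → ∞.
The ratio tends to 0 regardless of x, hence R = ∞.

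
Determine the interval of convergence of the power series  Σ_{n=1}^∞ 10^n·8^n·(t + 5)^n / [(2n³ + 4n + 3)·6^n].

[-203/40, -197/40]

Apply the ratio test: |a_{n+1}| / |a_n| = [(2n³ + 4n + 3)/(2(n+1)³ + 4(n+1) + 3)] · 10·8/6, which tends to 40/3 as n → ∞.
The series converges when 40/3 · |t + 5| < 1, giving R = 3/40.
At t = -197/40: the series is dominated by a constant times Σ 1/n³, which converges (p = 3 > 1).
Endpoint t = -203/40: the series is dominated by a constant times Σ 1/n³, which converges (p = 3 > 1).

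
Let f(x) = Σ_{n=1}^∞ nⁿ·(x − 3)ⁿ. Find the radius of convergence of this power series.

By the Cauchy root test, |a_n|^(1/n) = n → ∞.
Since the n-th root of |a_n| is unbounded, the series converges only at x = 3; R = 0.

R = 0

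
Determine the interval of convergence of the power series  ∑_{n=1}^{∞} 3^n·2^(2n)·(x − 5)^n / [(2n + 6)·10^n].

By the ratio test, |a_{n+1}/a_n| = [(2n + 6)/(2(n+1) + 6)] · 3·4/10 → 6/5.
The series converges when 6/5 · |x − 5| < 1, giving R = 5/6.
Endpoint x = 35/6: comparison with the harmonic series Σ 1/n shows the series diverges.
At x = 25/6: convergence follows from the alternating series test (terms decrease monotonically to 0).

[25/6, 35/6)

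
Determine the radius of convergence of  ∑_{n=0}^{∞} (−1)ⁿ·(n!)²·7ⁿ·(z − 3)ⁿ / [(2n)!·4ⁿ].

The ratio of consecutive coefficients is (n+1)²/[(2n+1)·(2n+2)] · 7/4 → 7/16.
Convergence for |z − 3| · 7/16 < 1, i.e. |z − 3| < 16/7. So R = 16/7.

R = 16/7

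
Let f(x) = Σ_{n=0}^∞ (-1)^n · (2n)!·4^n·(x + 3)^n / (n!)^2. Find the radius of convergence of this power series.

By the ratio test, |a_{n+1}/a_n| = (2n+1)·(2n+2)/(n+1)² · 4 → 16.
Thus R = 1/(16) = 1/16.

R = 1/16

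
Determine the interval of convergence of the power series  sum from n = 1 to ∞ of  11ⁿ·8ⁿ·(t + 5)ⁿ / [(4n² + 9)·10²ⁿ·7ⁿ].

By the ratio test, |a_{n+1}/a_n| = [(4n² + 9)/(4(n+1)² + 9)] · 11·8/(100·7) → 22/175.
Hence the series converges for |t + 5| < 1/(22/175) = 175/22, so the radius of convergence is 175/22.
Check t = 65/22: absolute convergence follows by limit comparison with Σ 1/n².
Endpoint t = -285/22: absolute convergence follows by limit comparison with Σ 1/n².

[-285/22, 65/22]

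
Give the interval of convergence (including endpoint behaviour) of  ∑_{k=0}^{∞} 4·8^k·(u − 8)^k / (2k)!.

(−∞, ∞)

The ratio of consecutive coefficients is 4/4 · 8 · 1/[(2k+1)·(2k+2)] → 0.
The limit is 0, so the series converges for all u; R = ∞.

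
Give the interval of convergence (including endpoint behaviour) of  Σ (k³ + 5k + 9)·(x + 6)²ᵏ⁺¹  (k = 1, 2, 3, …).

Ratio test: |a_{k+1}/a_k| = ((k+1)³ + 5(k+1) + 9)/(k³ + 5k + 9) → 1 as k → ∞.
Writing y = (x + 6)², the series in y has radius 1, so |x + 6| < √(1) = 1 and R = 1.
Check x = -5: the terms do not tend to 0, so the series diverges.
Endpoint x = -7: the k-th term does not approach 0; divergence by the term test.

(-7, -5)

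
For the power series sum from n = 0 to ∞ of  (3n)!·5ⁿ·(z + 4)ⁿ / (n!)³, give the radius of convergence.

By the ratio test, |a_{n+1}/a_n| = (3n+1)·(3n+2)·(3n+3)/(n+1)³ · 5 → 135.
Hence the series converges for |z + 4| < 1/(135) = 1/135, so the radius of convergence is 1/135.

R = 1/135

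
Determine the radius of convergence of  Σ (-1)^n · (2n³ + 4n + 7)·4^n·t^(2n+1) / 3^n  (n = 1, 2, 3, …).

By the ratio test, |a_{n+1}/a_n| = [(2(n+1)³ + 4(n+1) + 7)/(2n³ + 4n + 7)] · 4/3 → 4/3.
Since the exponent of t increases by 2 each term, convergence requires |t|² < 3/4, hence R = √3/2.

R = √3/2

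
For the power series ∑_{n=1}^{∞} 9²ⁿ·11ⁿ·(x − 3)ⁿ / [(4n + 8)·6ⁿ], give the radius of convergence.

Apply the ratio test: |a_{n+1}| / |a_n| = [(4n + 8)/(4(n+1) + 8)] · 81·11/6, which tends to 297/2 as n → ∞.
Thus R = 1/(297/2) = 2/297.

R = 2/297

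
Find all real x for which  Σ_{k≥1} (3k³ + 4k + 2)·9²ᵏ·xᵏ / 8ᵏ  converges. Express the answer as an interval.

(-8/81, 8/81)

Apply the ratio test: |a_{k+1}| / |a_k| = [(3(k+1)³ + 4(k+1) + 2)/(3k³ + 4k + 2)] · 81/8, which tends to 81/8 as k → ∞.
Thus R = 1/(81/8) = 8/81.
At x = 8/81: the terms have absolute value of order k³, which does not tend to 0, so the series diverges by the divergence test.
Endpoint x = -8/81: the terms have absolute value of order k³, which does not tend to 0, so the series diverges by the divergence test.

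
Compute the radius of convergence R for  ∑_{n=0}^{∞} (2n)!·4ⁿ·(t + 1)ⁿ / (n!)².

R = 1/16

The ratio of consecutive coefficients is (2n+1)·(2n+2)/(n+1)² · 4 → 16.
The series converges when 16 · |t + 1| < 1, giving R = 1/16.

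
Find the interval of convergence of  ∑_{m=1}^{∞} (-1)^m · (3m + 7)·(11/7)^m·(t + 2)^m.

(-29/11, -15/11)

By the ratio test, |a_{m+1}/a_m| = [(3(m+1) + 7)/(3m + 7)] · 11/7 → 11/7.
The series converges when 11/7 · |t + 2| < 1, giving R = 7/11.
Endpoint t = -15/11: the terms do not tend to 0, so the series diverges.
Endpoint t = -29/11: the terms do not tend to 0, so the series diverges.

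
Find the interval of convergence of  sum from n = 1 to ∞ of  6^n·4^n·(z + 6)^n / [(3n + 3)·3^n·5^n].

[-53/8, -43/8)

By the ratio test, |a_{n+1}/a_n| = [(3n + 3)/(3(n+1) + 3)] · 6·4/(3·5) → 8/5.
Convergence for |z + 6| · 8/5 < 1, i.e. |z + 6| < 5/8. So R = 5/8.
Endpoint z = -43/8: comparison with the harmonic series Σ 1/n shows the series diverges.
Endpoint z = -53/8: the terms alternate in sign and decrease monotonically to 0 in absolute value (size ~ c/n), so the alternating series test gives convergence.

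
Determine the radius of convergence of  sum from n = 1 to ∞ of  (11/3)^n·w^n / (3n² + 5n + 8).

R = 3/11

Apply the ratio test: |a_{n+1}| / |a_n| = [(3n² + 5n + 8)/(3(n+1)² + 5(n+1) + 8)] · 11/3, which tends to 11/3 as n → ∞.
The series converges when 11/3 · |w| < 1, giving R = 3/11.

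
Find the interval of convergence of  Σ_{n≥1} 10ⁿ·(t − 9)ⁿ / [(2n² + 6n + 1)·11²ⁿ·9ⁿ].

[-999/10, 1179/10]

By the ratio test, |a_{n+1}/a_n| = [(2n² + 6n + 1)/(2(n+1)² + 6(n+1) + 1)] · 10/(121·9) → 10/1089.
Hence the series converges for |t − 9| < 1/(10/1089) = 1089/10, so the radius of convergence is 1089/10.
When t = 1179/10, absolute convergence follows by limit comparison with Σ 1/n².
At t = -999/10: the terms are on the order of 1/n², so the series converges absolutely by comparison with the p-series (p = 2 > 1).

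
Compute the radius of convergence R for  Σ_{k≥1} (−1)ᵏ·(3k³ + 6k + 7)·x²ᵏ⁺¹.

Ratio test: |a_{k+1}/a_k| = (3(k+1)³ + 6(k+1) + 7)/(3k³ + 6k + 7) → 1 as k → ∞.
Since the exponent of x increases by 2 each term, convergence requires |x|² < 1, hence R = 1.

R = 1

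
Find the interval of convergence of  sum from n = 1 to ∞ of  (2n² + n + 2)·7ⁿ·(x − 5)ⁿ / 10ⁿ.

(25/7, 45/7)

Apply the ratio test: |a_{n+1}| / |a_n| = [(2(n+1)² + (n+1) + 2)/(2n² + n + 2)] · 7/10, which tends to 7/10 as n → ∞.
Hence the series converges for |x − 5| < 1/(7/10) = 10/7, so the radius of convergence is 10/7.
At x = 45/7: the terms have absolute value of order n², which does not tend to 0, so the series diverges by the divergence test.
Check x = 25/7: the n-th term does not approach 0; divergence by the term test.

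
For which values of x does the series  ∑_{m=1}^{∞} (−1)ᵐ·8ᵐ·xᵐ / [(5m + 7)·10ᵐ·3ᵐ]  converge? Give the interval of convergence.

Ratio test: |a_{m+1}/a_m| = [(5m + 7)/(5(m+1) + 7)] · 8/(10·3) → 4/15 as m → ∞.
Convergence for |x| · 4/15 < 1, i.e. |x| < 15/4. So R = 15/4.
When x = 15/4, the terms alternate in sign and decrease monotonically to 0 in absolute value (size ~ c/m), so the alternating series test gives convergence.
Check x = -15/4: the terms behave like c/m; limit comparison with the harmonic series gives divergence.

(-15/4, 15/4]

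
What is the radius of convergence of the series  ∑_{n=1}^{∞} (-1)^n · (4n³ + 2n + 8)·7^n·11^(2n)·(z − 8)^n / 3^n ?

Ratio test: |a_{n+1}/a_n| = [(4(n+1)³ + 2(n+1) + 8)/(4n³ + 2n + 8)] · 7·121/3 → 847/3 as n → ∞.
Hence the series converges for |z − 8| < 1/(847/3) = 3/847, so the radius of convergence is 3/847.

R = 3/847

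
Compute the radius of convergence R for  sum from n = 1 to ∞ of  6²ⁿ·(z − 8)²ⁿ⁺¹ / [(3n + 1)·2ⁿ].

By the ratio test, |a_{n+1}/a_n| = [(3n + 1)/(3(n+1) + 1)] · 36/2 → 18.
Successive powers of (z − 8) differ by 2, so the series converges when |z − 8|² · 18 < 1, i.e. |z − 8| < √(1/18). So R = √2/6.

R = √2/6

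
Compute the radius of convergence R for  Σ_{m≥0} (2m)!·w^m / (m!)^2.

R = 1/4

The ratio of consecutive coefficients is (2m+1)·(2m+2)/(m+1)² → 4.
Thus R = 1/(4) = 1/4.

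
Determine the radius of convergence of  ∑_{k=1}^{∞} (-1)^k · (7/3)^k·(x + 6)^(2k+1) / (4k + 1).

Ratio test: |a_{k+1}/a_k| = [(4k + 1)/(4(k+1) + 1)] · 7/3 → 7/3 as k → ∞.
Successive powers of (x + 6) differ by 2, so the series converges when |x + 6|² · 7/3 < 1, i.e. |x + 6| < √(3/7). So R = √21/7.

R = √21/7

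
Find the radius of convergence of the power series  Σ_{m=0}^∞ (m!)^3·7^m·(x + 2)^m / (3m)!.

By the ratio test, |a_{m+1}/a_m| = (m+1)³/[(3m+1)·(3m+2)·(3m+3)] · 7 → 7/27.
The series converges when 7/27 · |x + 2| < 1, giving R = 27/7.

R = 27/7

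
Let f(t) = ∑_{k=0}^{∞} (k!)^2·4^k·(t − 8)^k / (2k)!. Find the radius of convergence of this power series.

Apply the ratio test: |a_{k+1}| / |a_k| = (k+1)²/[(2k+1)·(2k+2)] · 4, which tends to 1 as k → ∞.
Hence R = 1.

R = 1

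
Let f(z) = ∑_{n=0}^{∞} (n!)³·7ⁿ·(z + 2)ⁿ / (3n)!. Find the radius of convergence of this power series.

R = 27/7

Ratio test: |a_{n+1}/a_n| = (n+1)³/[(3n+1)·(3n+2)·(3n+3)] · 7 → 7/27 as n → ∞.
Hence the series converges for |z + 2| < 1/(7/27) = 27/7, so the radius of convergence is 27/7.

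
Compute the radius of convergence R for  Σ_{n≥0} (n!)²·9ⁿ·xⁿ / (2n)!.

R = 4/9

The ratio of consecutive coefficients is (n+1)²/[(2n+1)·(2n+2)] · 9 → 9/4.
The series converges when 9/4 · |x| < 1, giving R = 4/9.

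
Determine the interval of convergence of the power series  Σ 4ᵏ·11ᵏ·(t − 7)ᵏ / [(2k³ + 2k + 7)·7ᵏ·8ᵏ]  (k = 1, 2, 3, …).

By the ratio test, |a_{k+1}/a_k| = [(2k³ + 2k + 7)/(2(k+1)³ + 2(k+1) + 7)] · 4·11/(7·8) → 11/14.
Hence the series converges for |t − 7| < 1/(11/14) = 14/11, so the radius of convergence is 14/11.
Endpoint t = 91/11: absolute convergence follows by limit comparison with Σ 1/k³.
When t = 63/11, absolute convergence follows by limit comparison with Σ 1/k³.

[63/11, 91/11]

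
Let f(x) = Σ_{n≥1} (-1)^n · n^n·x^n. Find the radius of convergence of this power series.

Root test: |a_n|^(1/n) = n → ∞.
Since the n-th root of |a_n| is unbounded, the series converges only at x = 0; R = 0.

R = 0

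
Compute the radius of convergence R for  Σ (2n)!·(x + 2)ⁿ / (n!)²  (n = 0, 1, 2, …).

R = 1/4

Apply the ratio test: |a_{n+1}| / |a_n| = (2n+1)·(2n+2)/(n+1)², which tends to 4 as n → ∞.
Convergence for |x + 2| · 4 < 1, i.e. |x + 2| < 1/4. So R = 1/4.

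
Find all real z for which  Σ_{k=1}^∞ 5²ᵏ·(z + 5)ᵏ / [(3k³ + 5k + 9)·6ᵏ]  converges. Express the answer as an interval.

[-131/25, -119/25]

By the ratio test, |a_{k+1}/a_k| = [(3k³ + 5k + 9)/(3(k+1)³ + 5(k+1) + 9)] · 25/6 → 25/6.
Hence the series converges for |z + 5| < 1/(25/6) = 6/25, so the radius of convergence is 6/25.
Endpoint z = -119/25: absolute convergence follows by limit comparison with Σ 1/k³.
When z = -131/25, the series is dominated by a constant times Σ 1/k³, which converges (p = 3 > 1).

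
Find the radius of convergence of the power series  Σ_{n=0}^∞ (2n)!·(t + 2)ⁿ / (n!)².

Ratio test: |a_{n+1}/a_n| = (2n+1)·(2n+2)/(n+1)² → 4 as n → ∞.
Convergence for |t + 2| · 4 < 1, i.e. |t + 2| < 1/4. So R = 1/4.

R = 1/4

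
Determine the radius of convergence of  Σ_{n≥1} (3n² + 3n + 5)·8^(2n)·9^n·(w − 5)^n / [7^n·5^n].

R = 35/576

Apply the ratio test: |a_{n+1}| / |a_n| = [(3(n+1)² + 3(n+1) + 5)/(3n² + 3n + 5)] · 64·9/(7·5), which tends to 576/35 as n → ∞.
Thus R = 1/(576/35) = 35/576.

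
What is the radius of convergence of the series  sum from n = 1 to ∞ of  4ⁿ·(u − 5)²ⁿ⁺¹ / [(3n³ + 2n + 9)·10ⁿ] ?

R = √10/2

Ratio test: |a_{n+1}/a_n| = [(3n³ + 2n + 9)/(3(n+1)³ + 2(n+1) + 9)] · 4/10 → 2/5 as n → ∞.
Successive powers of (u − 5) differ by 2, so the series converges when |u − 5|² · 2/5 < 1, i.e. |u − 5| < √(5/2). So R = √10/2.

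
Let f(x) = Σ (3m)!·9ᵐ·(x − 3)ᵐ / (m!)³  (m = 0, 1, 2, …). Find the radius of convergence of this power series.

R = 1/243

By the ratio test, |a_{m+1}/a_m| = (3m+1)·(3m+2)·(3m+3)/(m+1)³ · 9 → 243.
Thus R = 1/(243) = 1/243.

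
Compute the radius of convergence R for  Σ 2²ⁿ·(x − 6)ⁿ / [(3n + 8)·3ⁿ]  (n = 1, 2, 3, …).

By the ratio test, |a_{n+1}/a_n| = [(3n + 8)/(3(n+1) + 8)] · 4/3 → 4/3.
Thus R = 1/(4/3) = 3/4.

R = 3/4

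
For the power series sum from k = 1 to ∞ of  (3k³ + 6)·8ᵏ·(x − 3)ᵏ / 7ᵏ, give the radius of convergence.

By the ratio test, |a_{k+1}/a_k| = [(3(k+1)³ + 6)/(3k³ + 6)] · 8/7 → 8/7.
Convergence for |x − 3| · 8/7 < 1, i.e. |x − 3| < 7/8. So R = 7/8.

R = 7/8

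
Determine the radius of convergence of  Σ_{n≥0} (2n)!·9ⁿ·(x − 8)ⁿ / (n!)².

The ratio of consecutive coefficients is (2n+1)·(2n+2)/(n+1)² · 9 → 36.
Convergence for |x − 8| · 36 < 1, i.e. |x − 8| < 1/36. So R = 1/36.

R = 1/36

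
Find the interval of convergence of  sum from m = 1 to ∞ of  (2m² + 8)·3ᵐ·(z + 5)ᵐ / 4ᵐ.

Ratio test: |a_{m+1}/a_m| = [(2(m+1)² + 8)/(2m² + 8)] · 3/4 → 3/4 as m → ∞.
Hence the series converges for |z + 5| < 1/(3/4) = 4/3, so the radius of convergence is 4/3.
At z = -11/3: the m-th term does not approach 0; divergence by the term test.
At z = -19/3: the terms have absolute value of order m², which does not tend to 0, so the series diverges by the divergence test.

(-19/3, -11/3)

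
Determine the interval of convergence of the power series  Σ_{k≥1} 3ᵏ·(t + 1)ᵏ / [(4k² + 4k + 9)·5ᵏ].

Ratio test: |a_{k+1}/a_k| = [(4k² + 4k + 9)/(4(k+1)² + 4(k+1) + 9)] · 3/5 → 3/5 as k → ∞.
Hence the series converges for |t + 1| < 1/(3/5) = 5/3, so the radius of convergence is 5/3.
When t = 2/3, absolute convergence follows by limit comparison with Σ 1/k².
At t = -8/3: absolute convergence follows by limit comparison with Σ 1/k².

[-8/3, 2/3]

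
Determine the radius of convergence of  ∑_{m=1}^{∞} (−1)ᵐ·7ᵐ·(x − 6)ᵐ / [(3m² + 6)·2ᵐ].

Apply the ratio test: |a_{m+1}| / |a_m| = [(3m² + 6)/(3(m+1)² + 6)] · 7/2, which tends to 7/2 as m → ∞.
Convergence for |x − 6| · 7/2 < 1, i.e. |x − 6| < 2/7. So R = 2/7.

R = 2/7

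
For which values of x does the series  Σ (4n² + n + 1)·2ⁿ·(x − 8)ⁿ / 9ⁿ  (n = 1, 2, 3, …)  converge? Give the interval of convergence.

The ratio of consecutive coefficients is [(4(n+1)² + (n+1) + 1)/(4n² + n + 1)] · 2/9 → 2/9.
The series converges when 2/9 · |x − 8| < 1, giving R = 9/2.
Endpoint x = 25/2: the n-th term does not approach 0; divergence by the term test.
When x = 7/2, the terms have absolute value of order n², which does not tend to 0, so the series diverges by the divergence test.

(7/2, 25/2)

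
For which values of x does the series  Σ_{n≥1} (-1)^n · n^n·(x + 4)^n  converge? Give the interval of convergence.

By the Cauchy root test, |a_n|^(1/n) = n → ∞.
The root grows without bound, so R = 0 (convergence only at x = -4).

{-4}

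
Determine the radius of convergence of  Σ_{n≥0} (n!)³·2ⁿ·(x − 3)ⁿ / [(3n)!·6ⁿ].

R = 81

By the ratio test, |a_{n+1}/a_n| = (n+1)³/[(3n+1)·(3n+2)·(3n+3)] · 2/6 → 1/81.
The series converges when 1/81 · |x − 3| < 1, giving R = 81.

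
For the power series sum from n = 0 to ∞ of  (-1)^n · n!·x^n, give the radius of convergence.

R = 0

Apply the ratio test: |a_{n+1}| / |a_n| = (n+1), which tends to ∞ as n → ∞.
The ratio grows without bound, so the series diverges whenever x ≠ 0; it converges only at x = 0. R = 0.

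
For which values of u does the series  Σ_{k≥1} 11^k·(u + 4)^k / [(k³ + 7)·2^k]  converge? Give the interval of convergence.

Ratio test: |a_{k+1}/a_k| = [(k³ + 7)/((k+1)³ + 7)] · 11/2 → 11/2 as k → ∞.
Hence the series converges for |u + 4| < 1/(11/2) = 2/11, so the radius of convergence is 2/11.
When u = -42/11, the terms are on the order of 1/k³, so the series converges absolutely by comparison with the p-series (p = 3 > 1).
At u = -46/11: the series is dominated by a constant times Σ 1/k³, which converges (p = 3 > 1).

[-46/11, -42/11]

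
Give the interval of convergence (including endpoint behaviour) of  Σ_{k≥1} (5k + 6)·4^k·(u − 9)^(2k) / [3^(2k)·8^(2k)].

The ratio of consecutive coefficients is [(5(k+1) + 6)/(5k + 6)] · 4/(9·64) → 1/144.
Writing y = (u − 9)², the series in y has radius 144, so |u − 9| < √(144) = 12 and R = 12.
Endpoint u = 21: the terms do not tend to 0, so the series diverges.
Endpoint u = -3: the terms do not tend to 0, so the series diverges.

(-3, 21)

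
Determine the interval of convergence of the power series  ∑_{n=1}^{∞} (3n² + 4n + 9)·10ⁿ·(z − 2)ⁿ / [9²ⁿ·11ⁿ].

The ratio of consecutive coefficients is [(3(n+1)² + 4(n+1) + 9)/(3n² + 4n + 9)] · 10/(81·11) → 10/891.
The series converges when 10/891 · |z − 2| < 1, giving R = 891/10.
Check z = 911/10: the terms have absolute value of order n², which does not tend to 0, so the series diverges by the divergence test.
Check z = -871/10: the n-th term does not approach 0; divergence by the term test.

(-871/10, 911/10)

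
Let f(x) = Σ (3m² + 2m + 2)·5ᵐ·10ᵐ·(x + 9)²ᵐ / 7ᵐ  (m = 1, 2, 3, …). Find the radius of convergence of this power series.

R = √14/10

Ratio test: |a_{m+1}/a_m| = [(3(m+1)² + 2(m+1) + 2)/(3m² + 2m + 2)] · 5·10/7 → 50/7 as m → ∞.
Successive powers of (x + 9) differ by 2, so the series converges when |x + 9|² · 50/7 < 1, i.e. |x + 9| < √(7/50). So R = √14/10.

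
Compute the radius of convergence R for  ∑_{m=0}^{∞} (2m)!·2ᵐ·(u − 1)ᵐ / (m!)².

R = 1/8

Apply the ratio test: |a_{m+1}| / |a_m| = (2m+1)·(2m+2)/(m+1)² · 2, which tends to 8 as m → ∞.
Hence the series converges for |u − 1| < 1/(8) = 1/8, so the radius of convergence is 1/8.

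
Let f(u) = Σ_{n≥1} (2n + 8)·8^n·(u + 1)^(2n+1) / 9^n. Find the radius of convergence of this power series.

R = 3√2/4

Apply the ratio test: |a_{n+1}| / |a_n| = [(2(n+1) + 8)/(2n + 8)] · 8/9, which tends to 8/9 as n → ∞.
Successive powers of (u + 1) differ by 2, so the series converges when |u + 1|² · 8/9 < 1, i.e. |u + 1| < √(9/8). So R = 3√2/4.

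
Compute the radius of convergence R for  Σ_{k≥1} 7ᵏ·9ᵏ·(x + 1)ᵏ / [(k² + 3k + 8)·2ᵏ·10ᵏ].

R = 20/63

Apply the ratio test: |a_{k+1}| / |a_k| = [(k² + 3k + 8)/((k+1)² + 3(k+1) + 8)] · 7·9/(2·10), which tends to 63/20 as k → ∞.
Hence the series converges for |x + 1| < 1/(63/20) = 20/63, so the radius of convergence is 20/63.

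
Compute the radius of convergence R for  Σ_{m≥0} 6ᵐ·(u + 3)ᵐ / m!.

R = ∞

By the ratio test, |a_{m+1}/a_m| = 6 · 1/(m+1) → 0.
The limit is 0, so the series converges for all u; R = ∞.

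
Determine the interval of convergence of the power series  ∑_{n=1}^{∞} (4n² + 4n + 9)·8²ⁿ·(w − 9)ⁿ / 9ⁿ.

The ratio of consecutive coefficients is [(4(n+1)² + 4(n+1) + 9)/(4n² + 4n + 9)] · 64/9 → 64/9.
The series converges when 64/9 · |w − 9| < 1, giving R = 9/64.
Check w = 585/64: the terms have absolute value of order n², which does not tend to 0, so the series diverges by the divergence test.
At w = 567/64: the terms do not tend to 0, so the series diverges.

(567/64, 585/64)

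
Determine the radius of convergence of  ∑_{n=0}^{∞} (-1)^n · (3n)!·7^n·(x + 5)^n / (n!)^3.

R = 1/189

Apply the ratio test: |a_{n+1}| / |a_n| = (3n+1)·(3n+2)·(3n+3)/(n+1)³ · 7, which tends to 189 as n → ∞.
The series converges when 189 · |x + 5| < 1, giving R = 1/189.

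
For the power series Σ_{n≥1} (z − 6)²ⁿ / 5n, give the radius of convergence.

Ratio test: |a_{n+1}/a_n| = 5n/5(n+1) → 1 as n → ∞.
Successive powers of (z − 6) differ by 2, so the series converges when |z − 6|² · 1 < 1, i.e. |z − 6| < √(1) = 1. So R = 1.

R = 1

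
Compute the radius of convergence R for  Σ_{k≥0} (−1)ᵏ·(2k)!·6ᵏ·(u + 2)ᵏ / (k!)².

R = 1/24

Apply the ratio test: |a_{k+1}| / |a_k| = (2k+1)·(2k+2)/(k+1)² · 6, which tends to 24 as k → ∞.
The series converges when 24 · |u + 2| < 1, giving R = 1/24.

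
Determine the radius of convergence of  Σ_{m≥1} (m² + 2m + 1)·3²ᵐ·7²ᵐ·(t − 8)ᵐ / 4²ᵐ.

R = 16/441

Ratio test: |a_{m+1}/a_m| = [((m+1)² + 2(m+1) + 1)/(m² + 2m + 1)] · 9·49/16 → 441/16 as m → ∞.
The series converges when 441/16 · |t − 8| < 1, giving R = 16/441.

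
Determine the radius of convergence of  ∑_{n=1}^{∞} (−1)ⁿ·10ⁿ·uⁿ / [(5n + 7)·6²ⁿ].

Ratio test: |a_{n+1}/a_n| = [(5n + 7)/(5(n+1) + 7)] · 10/36 → 5/18 as n → ∞.
Convergence for |u| · 5/18 < 1, i.e. |u| < 18/5. So R = 18/5.

R = 18/5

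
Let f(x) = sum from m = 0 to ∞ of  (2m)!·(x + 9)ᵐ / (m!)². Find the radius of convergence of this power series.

By the ratio test, |a_{m+1}/a_m| = (2m+1)·(2m+2)/(m+1)² → 4.
Convergence for |x + 9| · 4 < 1, i.e. |x + 9| < 1/4. So R = 1/4.

R = 1/4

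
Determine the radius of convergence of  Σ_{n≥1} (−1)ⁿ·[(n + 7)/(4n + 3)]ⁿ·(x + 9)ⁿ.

By the Cauchy root test, |a_n|^(1/n) = (n + 7)/(4n + 3) → 1/4.
Thus R = 1/(1/4) = 4.

R = 4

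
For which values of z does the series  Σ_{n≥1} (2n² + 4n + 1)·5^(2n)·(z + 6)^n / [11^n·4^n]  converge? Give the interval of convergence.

(-194/25, -106/25)

Apply the ratio test: |a_{n+1}| / |a_n| = [(2(n+1)² + 4(n+1) + 1)/(2n² + 4n + 1)] · 25/(11·4), which tends to 25/44 as n → ∞.
Hence the series converges for |z + 6| < 1/(25/44) = 44/25, so the radius of convergence is 44/25.
Check z = -106/25: the n-th term does not approach 0; divergence by the term test.
When z = -194/25, the terms have absolute value of order n², which does not tend to 0, so the series diverges by the divergence test.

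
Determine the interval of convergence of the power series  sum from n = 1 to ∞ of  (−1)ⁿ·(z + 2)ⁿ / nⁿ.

Root test: |a_n|^(1/n) = 1/n → 0.
Since the n-th root of |a_n| tends to 0, the series converges for all real z; R = ∞.

(−∞, ∞)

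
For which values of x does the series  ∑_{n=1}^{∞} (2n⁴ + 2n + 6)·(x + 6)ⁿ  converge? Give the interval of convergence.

(-7, -5)

Apply the ratio test: |a_{n+1}| / |a_n| = (2(n+1)⁴ + 2(n+1) + 6)/(2n⁴ + 2n + 6), which tends to 1 as n → ∞.
So the series converges when |x + 6| < 1 and diverges when |x + 6| > 1; R = 1.
Check x = -5: the terms have absolute value of order n⁴, which does not tend to 0, so the series diverges by the divergence test.
Endpoint x = -7: the n-th term does not approach 0; divergence by the term test.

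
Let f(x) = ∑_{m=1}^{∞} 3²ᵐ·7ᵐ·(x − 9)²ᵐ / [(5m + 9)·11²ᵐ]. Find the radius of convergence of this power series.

Ratio test: |a_{m+1}/a_m| = [(5m + 9)/(5(m+1) + 9)] · 9·7/121 → 63/121 as m → ∞.
Writing y = (x − 9)², the series in y has radius 121/63, so |x − 9| < √(121/63) and R = 11√7/21.

R = 11√7/21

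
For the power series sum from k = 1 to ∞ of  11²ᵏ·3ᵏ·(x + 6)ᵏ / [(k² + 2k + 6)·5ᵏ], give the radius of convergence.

R = 5/363

Apply the ratio test: |a_{k+1}| / |a_k| = [(k² + 2k + 6)/((k+1)² + 2(k+1) + 6)] · 121·3/5, which tends to 363/5 as k → ∞.
Convergence for |x + 6| · 363/5 < 1, i.e. |x + 6| < 5/363. So R = 5/363.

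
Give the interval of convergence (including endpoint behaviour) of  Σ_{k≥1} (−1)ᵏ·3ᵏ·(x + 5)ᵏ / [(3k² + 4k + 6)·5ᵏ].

The ratio of consecutive coefficients is [(3k² + 4k + 6)/(3(k+1)² + 4(k+1) + 6)] · 3/5 → 3/5.
Convergence for |x + 5| · 3/5 < 1, i.e. |x + 5| < 5/3. So R = 5/3.
Check x = -10/3: absolute convergence follows by limit comparison with Σ 1/k².
Endpoint x = -20/3: absolute convergence follows by limit comparison with Σ 1/k².

[-20/3, -10/3]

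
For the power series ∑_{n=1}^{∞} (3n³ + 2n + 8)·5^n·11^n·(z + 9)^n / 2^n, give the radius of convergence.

R = 2/55

Ratio test: |a_{n+1}/a_n| = [(3(n+1)³ + 2(n+1) + 8)/(3n³ + 2n + 8)] · 5·11/2 → 55/2 as n → ∞.
Hence the series converges for |z + 9| < 1/(55/2) = 2/55, so the radius of convergence is 2/55.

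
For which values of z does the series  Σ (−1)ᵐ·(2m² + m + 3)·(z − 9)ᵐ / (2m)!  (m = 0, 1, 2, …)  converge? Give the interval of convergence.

(−∞, ∞)

Apply the ratio test: |a_{m+1}| / |a_m| = (2(m+1)² + (m+1) + 3)/(2m² + m + 3) · 1/[(2m+1)·(2m+2)], which tends to 0 as m → ∞.
Since the limit is 0 < 1 for every z, the series converges on all of ℝ and R = ∞.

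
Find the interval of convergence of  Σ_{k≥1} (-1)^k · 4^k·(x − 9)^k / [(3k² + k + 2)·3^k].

[33/4, 39/4]

The ratio of consecutive coefficients is [(3k² + k + 2)/(3(k+1)² + (k+1) + 2)] · 4/3 → 4/3.
Convergence for |x − 9| · 4/3 < 1, i.e. |x − 9| < 3/4. So R = 3/4.
At x = 39/4: the terms are on the order of 1/k², so the series converges absolutely by comparison with the p-series (p = 2 > 1).
At x = 33/4: absolute convergence follows by limit comparison with Σ 1/k².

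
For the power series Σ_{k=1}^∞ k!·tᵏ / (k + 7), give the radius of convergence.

R = 0

Ratio test: |a_{k+1}/a_k| = (k+1) · (k + 7)/((k+1) + 7) → ∞ as k → ∞.
The ratio grows without bound, so the series diverges whenever t ≠ 0; it converges only at t = 0. R = 0.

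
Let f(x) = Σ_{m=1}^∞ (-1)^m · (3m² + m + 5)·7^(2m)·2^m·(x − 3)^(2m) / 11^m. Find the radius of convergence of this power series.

Apply the ratio test: |a_{m+1}| / |a_m| = [(3(m+1)² + (m+1) + 5)/(3m² + m + 5)] · 49·2/11, which tends to 98/11 as m → ∞.
Since the exponent of (x − 3) increases by 2 each term, convergence requires |x − 3|² < 11/98, hence R = √22/14.

R = √22/14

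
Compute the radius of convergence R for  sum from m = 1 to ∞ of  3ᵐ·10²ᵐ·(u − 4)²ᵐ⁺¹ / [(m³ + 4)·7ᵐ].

Ratio test: |a_{m+1}/a_m| = [(m³ + 4)/((m+1)³ + 4)] · 3·100/7 → 300/7 as m → ∞.
Writing y = (u − 4)², the series in y has radius 7/300, so |u − 4| < √(7/300) and R = √21/30.

R = √21/30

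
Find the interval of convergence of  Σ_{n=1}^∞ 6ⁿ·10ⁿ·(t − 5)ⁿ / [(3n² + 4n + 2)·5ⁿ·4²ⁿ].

Apply the ratio test: |a_{n+1}| / |a_n| = [(3n² + 4n + 2)/(3(n+1)² + 4(n+1) + 2)] · 6·10/(5·16), which tends to 3/4 as n → ∞.
Thus R = 1/(3/4) = 4/3.
When t = 19/3, the terms are on the order of 1/n², so the series converges absolutely by comparison with the p-series (p = 2 > 1).
Check t = 11/3: the terms are on the order of 1/n², so the series converges absolutely by comparison with the p-series (p = 2 > 1).

[11/3, 19/3]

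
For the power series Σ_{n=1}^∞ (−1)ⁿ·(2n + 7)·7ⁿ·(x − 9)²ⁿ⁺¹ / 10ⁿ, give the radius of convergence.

R = √70/7

By the ratio test, |a_{n+1}/a_n| = [(2(n+1) + 7)/(2n + 7)] · 7/10 → 7/10.
Successive powers of (x − 9) differ by 2, so the series converges when |x − 9|² · 7/10 < 1, i.e. |x − 9| < √(10/7). So R = √70/7.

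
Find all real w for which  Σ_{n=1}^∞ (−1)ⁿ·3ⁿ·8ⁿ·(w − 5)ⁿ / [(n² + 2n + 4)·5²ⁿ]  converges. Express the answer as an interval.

[95/24, 145/24]

Ratio test: |a_{n+1}/a_n| = [(n² + 2n + 4)/((n+1)² + 2(n+1) + 4)] · 3·8/25 → 24/25 as n → ∞.
Convergence for |w − 5| · 24/25 < 1, i.e. |w − 5| < 25/24. So R = 25/24.
Check w = 145/24: the series is dominated by a constant times Σ 1/n², which converges (p = 2 > 1).
When w = 95/24, absolute convergence follows by limit comparison with Σ 1/n².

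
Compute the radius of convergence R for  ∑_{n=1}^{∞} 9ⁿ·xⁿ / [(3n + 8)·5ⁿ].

The ratio of consecutive coefficients is [(3n + 8)/(3(n+1) + 8)] · 9/5 → 9/5.
Thus R = 1/(9/5) = 5/9.

R = 5/9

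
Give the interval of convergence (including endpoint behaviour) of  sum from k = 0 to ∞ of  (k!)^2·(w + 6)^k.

{-6}

Apply the ratio test: |a_{k+1}| / |a_k| = (k+1)², which tends to ∞ as k → ∞.
The ratio grows without bound, so the series diverges whenever (w + 6) ≠ 0; it converges only at w = -6. R = 0.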